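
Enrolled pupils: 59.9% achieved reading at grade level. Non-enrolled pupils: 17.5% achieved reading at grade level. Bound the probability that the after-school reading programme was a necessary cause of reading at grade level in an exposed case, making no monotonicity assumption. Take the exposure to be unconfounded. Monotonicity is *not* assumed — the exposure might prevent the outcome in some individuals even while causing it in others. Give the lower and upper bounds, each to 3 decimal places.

p₁ = 0.599, p₀ = 0.175.
Under exogeneity alone the bounds on PN are max{0,(p₁−p₀)/p₁} ≤ PN ≤ min{1,(1−p₀)/p₁}.
  lower = (p₁ − p₀)/p₁ = 0.424 / 0.599 ≈ 0.7078
  upper = min{1, (1 − p₀)/p₁} = 0.825 / 0.599 ≈ 1.3773 → capped at 1

0.708 ≤ PN ≤ 1.000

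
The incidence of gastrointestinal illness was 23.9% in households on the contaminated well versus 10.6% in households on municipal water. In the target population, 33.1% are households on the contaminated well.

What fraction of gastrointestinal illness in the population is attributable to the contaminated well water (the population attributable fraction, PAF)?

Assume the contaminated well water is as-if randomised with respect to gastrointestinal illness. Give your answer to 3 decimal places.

p₁ = 0.239, p₀ = 0.106.
Overall risk P(Y=1) = π·p₁ + (1−π)·p₀ = 0.331×0.239 + 0.669×0.106 = 0.15002.
Under exogeneity, PAF = [P(Y=1) − p₀] / P(Y=1).
PAF = (0.15002 − 0.106) / 0.15002 ≈ 0.2934

PAF ≈ 0.293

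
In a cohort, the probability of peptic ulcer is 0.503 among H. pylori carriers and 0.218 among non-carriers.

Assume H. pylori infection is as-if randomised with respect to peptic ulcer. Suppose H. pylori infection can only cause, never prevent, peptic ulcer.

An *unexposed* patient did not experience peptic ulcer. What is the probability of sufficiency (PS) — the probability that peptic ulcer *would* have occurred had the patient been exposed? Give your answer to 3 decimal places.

PS ≈ 0.364

Let p₁ = 0.503, p₀ = 0.218.
Under exogeneity and monotonicity, PS = (p₁ − p₀) / (1 − p₀).
PS = (0.503 − 0.218) / (1 − 0.218) = 0.285 / 0.782 ≈ 0.3645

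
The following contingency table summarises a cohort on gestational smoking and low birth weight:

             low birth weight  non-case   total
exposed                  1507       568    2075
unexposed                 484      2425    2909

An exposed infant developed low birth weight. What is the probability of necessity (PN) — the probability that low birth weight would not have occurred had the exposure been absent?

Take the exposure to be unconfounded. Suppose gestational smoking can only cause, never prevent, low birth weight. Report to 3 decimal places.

PN ≈ 0.771

p₁ = P(outcome | exposed) = 1507/2075 = 0.72627
p₀ = P(outcome | unexposed) = 484/2909 = 0.16638
Under exogeneity and monotonicity, PN = (p₁ − p₀)/p₁.
PN = (0.72627 − 0.16638) / 0.72627 ≈ 0.7709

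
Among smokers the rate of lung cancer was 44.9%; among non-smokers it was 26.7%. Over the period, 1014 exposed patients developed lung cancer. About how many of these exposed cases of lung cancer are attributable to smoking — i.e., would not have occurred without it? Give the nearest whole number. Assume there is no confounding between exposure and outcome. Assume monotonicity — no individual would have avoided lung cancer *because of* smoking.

p₁ = 0.449, p₀ = 0.267.
PN = (p₁ − p₀)/p₁ = (0.449 − 0.267) / 0.449 ≈ 0.40535.
Attributable cases ≈ PN × (exposed cases) = 0.40535 × 1014 ≈ 411.02.

about 411 cases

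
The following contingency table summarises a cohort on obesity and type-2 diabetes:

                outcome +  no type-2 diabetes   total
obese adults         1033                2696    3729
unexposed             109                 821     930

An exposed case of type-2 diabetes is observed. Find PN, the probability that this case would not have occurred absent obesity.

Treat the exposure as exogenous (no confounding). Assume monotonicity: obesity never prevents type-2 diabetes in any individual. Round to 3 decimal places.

PN ≈ 0.577

p₁ = P(outcome | exposed) = 1033/3729 = 0.27702
p₀ = P(outcome | unexposed) = 109/930 = 0.1172
Under exogeneity and monotonicity, PN = (p₁ − p₀) / p₁.
PN = (0.27702 − 0.1172) / 0.27702 = 0.15981 / 0.27702 ≈ 0.5769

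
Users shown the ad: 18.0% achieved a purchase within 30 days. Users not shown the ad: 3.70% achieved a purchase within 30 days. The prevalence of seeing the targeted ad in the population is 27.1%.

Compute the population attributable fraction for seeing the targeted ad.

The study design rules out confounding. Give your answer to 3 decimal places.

p₁ = 0.18, p₀ = 0.037.
Overall risk P(Y=1) = π·p₁ + (1−π)·p₀ = 0.271×0.18 + 0.729×0.037 = 0.075753.
Under exogeneity, PAF = [P(Y=1) − p₀] / P(Y=1).
PAF = (0.075753 − 0.037) / 0.075753 ≈ 0.5116

PAF ≈ 0.512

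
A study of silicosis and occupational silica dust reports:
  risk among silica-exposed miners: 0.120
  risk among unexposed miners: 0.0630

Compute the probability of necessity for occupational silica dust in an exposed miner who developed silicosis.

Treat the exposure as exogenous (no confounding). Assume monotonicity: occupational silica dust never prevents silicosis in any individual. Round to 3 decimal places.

Let p₁ = 0.12, p₀ = 0.063.
Under exogeneity and monotonicity, PN = (p₁ − p₀) / p₁.
PN = (0.12 − 0.063) / 0.12 = 0.057 / 0.12 ≈ 0.4750

PN ≈ 0.475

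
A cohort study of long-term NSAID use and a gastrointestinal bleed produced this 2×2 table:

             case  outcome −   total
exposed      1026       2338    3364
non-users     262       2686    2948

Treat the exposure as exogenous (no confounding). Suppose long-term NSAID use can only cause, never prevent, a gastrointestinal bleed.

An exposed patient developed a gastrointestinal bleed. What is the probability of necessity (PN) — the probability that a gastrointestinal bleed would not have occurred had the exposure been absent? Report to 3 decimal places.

p₁ = P(outcome | exposed) = 1026/3364 = 0.30499
p₀ = P(outcome | unexposed) = 262/2948 = 0.088874
Under exogeneity and monotonicity, PN = (p₁ − p₀)/p₁.
PN = (0.30499 − 0.088874) / 0.30499 ≈ 0.7086

PN ≈ 0.709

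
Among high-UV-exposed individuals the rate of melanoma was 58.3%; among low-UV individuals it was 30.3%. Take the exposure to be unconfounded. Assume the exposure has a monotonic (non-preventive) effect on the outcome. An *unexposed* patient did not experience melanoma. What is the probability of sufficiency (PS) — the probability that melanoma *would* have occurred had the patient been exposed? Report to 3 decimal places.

PS ≈ 0.402

p₁ = 0.583, p₀ = 0.303.
Under exogeneity and monotonicity, PS = (p₁ − p₀) / (1 − p₀).
PS = (0.583 − 0.303) / (1 − 0.303) = 0.28 / 0.697 ≈ 0.4017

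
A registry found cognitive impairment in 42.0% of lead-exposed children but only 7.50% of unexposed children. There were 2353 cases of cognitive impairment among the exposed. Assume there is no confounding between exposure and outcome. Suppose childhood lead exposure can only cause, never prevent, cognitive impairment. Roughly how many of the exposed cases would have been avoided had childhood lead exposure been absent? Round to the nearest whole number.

about 1933 cases

p₁ = 0.42, p₀ = 0.075.
PN = (p₁ − p₀)/p₁ = (0.42 − 0.075) / 0.42 ≈ 0.82143.
Attributable cases ≈ PN × (exposed cases) = 0.82143 × 2353 ≈ 1932.82.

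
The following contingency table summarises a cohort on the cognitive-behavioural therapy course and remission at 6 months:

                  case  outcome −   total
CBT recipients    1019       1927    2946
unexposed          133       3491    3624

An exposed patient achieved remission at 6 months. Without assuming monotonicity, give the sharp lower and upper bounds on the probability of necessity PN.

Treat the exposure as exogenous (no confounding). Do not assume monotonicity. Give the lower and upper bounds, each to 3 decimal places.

0.894 ≤ PN ≤ 1.000

p₁ = P(outcome | exposed) = 1019/2946 = 0.34589
p₀ = P(outcome | unexposed) = 133/3624 = 0.0367
Under exogeneity alone the bounds on PN are max{0,(p₁−p₀)/p₁} ≤ PN ≤ min{1,(1−p₀)/p₁}.
  lower = (p₁ − p₀)/p₁ = 0.30919 / 0.34589 ≈ 0.8939
  upper = min{1, (1 − p₀)/p₁} = 0.9633 / 0.34589 ≈ 2.7850 → capped at 1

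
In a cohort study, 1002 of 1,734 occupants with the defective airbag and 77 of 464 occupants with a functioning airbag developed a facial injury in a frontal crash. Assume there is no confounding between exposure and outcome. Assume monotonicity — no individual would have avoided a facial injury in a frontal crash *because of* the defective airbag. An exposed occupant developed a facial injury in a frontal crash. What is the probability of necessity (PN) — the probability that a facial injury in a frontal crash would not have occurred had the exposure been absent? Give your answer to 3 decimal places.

PN ≈ 0.713

p₁ = P(outcome | exposed) = 1002/1734 = 0.57785
p₀ = P(outcome | unexposed) = 77/464 = 0.16595
Under exogeneity and monotonicity, PN = (p₁ − p₀) / p₁.
PN = (0.57785 − 0.16595) / 0.57785 = 0.41191 / 0.57785 ≈ 0.7128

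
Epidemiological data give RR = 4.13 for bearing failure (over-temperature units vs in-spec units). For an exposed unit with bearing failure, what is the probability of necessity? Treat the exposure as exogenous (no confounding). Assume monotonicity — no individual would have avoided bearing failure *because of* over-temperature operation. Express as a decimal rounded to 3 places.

PN ≈ 0.758

Under exogeneity and monotonicity, PN = (RR − 1) / RR = 1 − 1/RR.
PN = (4.13 − 1) / 4.13 = 3.13 / 4.13 ≈ 0.7579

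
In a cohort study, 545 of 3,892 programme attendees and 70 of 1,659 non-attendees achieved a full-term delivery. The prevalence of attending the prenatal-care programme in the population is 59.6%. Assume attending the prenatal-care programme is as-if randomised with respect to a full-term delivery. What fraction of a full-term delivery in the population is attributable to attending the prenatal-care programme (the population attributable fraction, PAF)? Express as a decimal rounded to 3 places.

PAF ≈ 0.580

p₁ = P(outcome | exposed) = 545/3892 = 0.14003
p₀ = P(outcome | unexposed) = 70/1659 = 0.042194
Overall risk P(Y=1) = π·p₁ + (1−π)·p₀ = 0.596×0.14003 + 0.404×0.042194 = 0.1005.
Under exogeneity, PAF = [P(Y=1) − p₀] / P(Y=1).
PAF = (0.1005 − 0.042194) / 0.1005 ≈ 0.5802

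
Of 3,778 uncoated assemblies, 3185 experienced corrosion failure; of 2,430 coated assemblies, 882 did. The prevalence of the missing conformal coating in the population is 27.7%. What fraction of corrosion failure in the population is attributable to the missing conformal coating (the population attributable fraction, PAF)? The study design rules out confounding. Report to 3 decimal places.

p₁ = P(outcome | exposed) = 3185/3778 = 0.84304
p₀ = P(outcome | unexposed) = 882/2430 = 0.36296
Overall risk P(Y=1) = π·p₁ + (1−π)·p₀ = 0.277×0.84304 + 0.723×0.36296 = 0.49594.
Under exogeneity, PAF = [P(Y=1) − p₀] / P(Y=1).
PAF = (0.49594 − 0.36296) / 0.49594 ≈ 0.2681

PAF ≈ 0.268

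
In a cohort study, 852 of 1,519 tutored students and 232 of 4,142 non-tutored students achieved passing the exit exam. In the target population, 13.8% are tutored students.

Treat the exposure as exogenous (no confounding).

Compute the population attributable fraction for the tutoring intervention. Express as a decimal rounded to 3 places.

PAF ≈ 0.554

p₁ = P(outcome | exposed) = 852/1519 = 0.5609
p₀ = P(outcome | unexposed) = 232/4142 = 0.056012
Overall risk P(Y=1) = π·p₁ + (1−π)·p₀ = 0.138×0.5609 + 0.862×0.056012 = 0.12569.
Under exogeneity, PAF = [P(Y=1) − p₀] / P(Y=1).
PAF = (0.12569 − 0.056012) / 0.12569 ≈ 0.5544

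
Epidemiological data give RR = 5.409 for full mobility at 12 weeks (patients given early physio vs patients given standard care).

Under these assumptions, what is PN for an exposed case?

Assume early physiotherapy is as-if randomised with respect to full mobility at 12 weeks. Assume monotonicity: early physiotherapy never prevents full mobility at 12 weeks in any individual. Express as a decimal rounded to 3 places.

PN ≈ 0.815

Under exogeneity and monotonicity, PN = (RR − 1) / RR = 1 − 1/RR.
PN = (5.409 − 1) / 5.409 = 4.409 / 5.409 ≈ 0.8151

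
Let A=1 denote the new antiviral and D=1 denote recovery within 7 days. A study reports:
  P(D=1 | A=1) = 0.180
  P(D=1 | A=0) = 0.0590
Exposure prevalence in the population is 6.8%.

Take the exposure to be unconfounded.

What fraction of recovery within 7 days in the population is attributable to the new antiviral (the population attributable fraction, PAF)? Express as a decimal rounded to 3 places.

PAF ≈ 0.122

Let p₁ = 0.18, p₀ = 0.059.
Overall risk P(Y=1) = π·p₁ + (1−π)·p₀ = 0.068×0.18 + 0.932×0.059 = 0.067228.
Under exogeneity, PAF = [P(Y=1) − p₀] / P(Y=1).
PAF = (0.067228 − 0.059) / 0.067228 ≈ 0.1224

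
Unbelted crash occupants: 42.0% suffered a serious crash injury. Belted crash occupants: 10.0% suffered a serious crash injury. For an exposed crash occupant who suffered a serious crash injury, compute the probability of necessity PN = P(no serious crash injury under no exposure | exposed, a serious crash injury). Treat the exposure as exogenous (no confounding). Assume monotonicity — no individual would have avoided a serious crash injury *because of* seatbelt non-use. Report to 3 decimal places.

PN ≈ 0.762

p₁ = 0.42, p₀ = 0.1.
Under exogeneity and monotonicity, PN = (p₁ − p₀) / p₁.
PN = (0.42 − 0.1) / 0.42 = 0.32 / 0.42 ≈ 0.7619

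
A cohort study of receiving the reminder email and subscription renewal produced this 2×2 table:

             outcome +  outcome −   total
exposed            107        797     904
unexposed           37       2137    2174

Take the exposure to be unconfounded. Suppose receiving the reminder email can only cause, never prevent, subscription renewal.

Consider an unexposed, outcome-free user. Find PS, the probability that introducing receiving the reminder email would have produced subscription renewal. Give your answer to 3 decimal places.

PS ≈ 0.103

p₁ = P(outcome | exposed) = 107/904 = 0.11836
p₀ = P(outcome | unexposed) = 37/2174 = 0.017019
Under exogeneity and monotonicity, PS = (p₁ − p₀)/(1 − p₀).
PS = (0.11836 − 0.017019) / 0.98298 ≈ 0.1031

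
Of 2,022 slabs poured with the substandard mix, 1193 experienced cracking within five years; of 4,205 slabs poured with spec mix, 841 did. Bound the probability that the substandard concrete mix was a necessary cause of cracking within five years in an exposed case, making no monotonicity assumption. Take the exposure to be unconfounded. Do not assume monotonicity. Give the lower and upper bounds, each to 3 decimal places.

p₁ = P(outcome | exposed) = 1193/2022 = 0.59001
p₀ = P(outcome | unexposed) = 841/4205 = 0.2
Under exogeneity alone the bounds on PN are max{0,(p₁−p₀)/p₁} ≤ PN ≤ min{1,(1−p₀)/p₁}.
  lower = (p₁ − p₀)/p₁ = 0.39001 / 0.59001 ≈ 0.6610
  upper = min{1, (1 − p₀)/p₁} = 0.8 / 0.59001 ≈ 1.3559 → capped at 1

0.661 ≤ PN ≤ 1.000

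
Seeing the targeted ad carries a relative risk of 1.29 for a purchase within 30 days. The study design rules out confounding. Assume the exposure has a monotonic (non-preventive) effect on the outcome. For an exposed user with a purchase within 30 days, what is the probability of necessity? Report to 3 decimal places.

Under exogeneity and monotonicity, PN = (RR − 1) / RR = 1 − 1/RR.
PN = (1.29 − 1) / 1.29 = 0.29 / 1.29 ≈ 0.2248

PN ≈ 0.225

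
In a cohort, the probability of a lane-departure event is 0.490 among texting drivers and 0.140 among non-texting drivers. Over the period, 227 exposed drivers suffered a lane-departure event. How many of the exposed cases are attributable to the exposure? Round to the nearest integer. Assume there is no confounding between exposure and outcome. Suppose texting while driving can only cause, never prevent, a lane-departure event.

Let p₁ = 0.49, p₀ = 0.14.
PN = (p₁ − p₀)/p₁ = (0.49 − 0.14) / 0.49 ≈ 0.71429.
Attributable cases ≈ PN × (exposed cases) = 0.71429 × 227 ≈ 162.14.

about 162 cases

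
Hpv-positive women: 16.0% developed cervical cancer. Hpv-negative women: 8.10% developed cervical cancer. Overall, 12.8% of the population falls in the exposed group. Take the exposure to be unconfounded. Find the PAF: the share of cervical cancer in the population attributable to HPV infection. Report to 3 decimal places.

p₁ = 0.16, p₀ = 0.081.
Overall risk P(Y=1) = π·p₁ + (1−π)·p₀ = 0.128×0.16 + 0.872×0.081 = 0.091112.
Under exogeneity, PAF = [P(Y=1) − p₀] / P(Y=1).
PAF = (0.091112 − 0.081) / 0.091112 ≈ 0.1110

PAF ≈ 0.111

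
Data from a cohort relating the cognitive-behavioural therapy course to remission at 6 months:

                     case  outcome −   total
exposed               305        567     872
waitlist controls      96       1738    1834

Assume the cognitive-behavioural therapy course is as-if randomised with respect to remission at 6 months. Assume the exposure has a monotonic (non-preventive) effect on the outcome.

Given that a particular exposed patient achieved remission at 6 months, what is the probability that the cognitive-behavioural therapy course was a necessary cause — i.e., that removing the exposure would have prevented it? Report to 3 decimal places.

PN ≈ 0.850

p₁ = P(outcome | exposed) = 305/872 = 0.34977
p₀ = P(outcome | unexposed) = 96/1834 = 0.052345
Under exogeneity and monotonicity, PN = (p₁ − p₀) / p₁.
PN = (0.34977 − 0.052345) / 0.34977 = 0.29743 / 0.34977 ≈ 0.8503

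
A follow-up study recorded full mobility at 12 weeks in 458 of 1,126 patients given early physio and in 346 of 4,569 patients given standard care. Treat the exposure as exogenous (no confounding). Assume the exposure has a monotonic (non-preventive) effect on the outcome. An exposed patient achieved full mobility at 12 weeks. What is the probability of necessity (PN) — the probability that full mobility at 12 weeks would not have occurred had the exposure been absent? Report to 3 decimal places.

PN ≈ 0.814

p₁ = P(outcome | exposed) = 458/1126 = 0.40675
p₀ = P(outcome | unexposed) = 346/4569 = 0.075728
Under exogeneity and monotonicity, PN = (p₁ − p₀) / p₁.
PN = (0.40675 − 0.075728) / 0.40675 = 0.33102 / 0.40675 ≈ 0.8138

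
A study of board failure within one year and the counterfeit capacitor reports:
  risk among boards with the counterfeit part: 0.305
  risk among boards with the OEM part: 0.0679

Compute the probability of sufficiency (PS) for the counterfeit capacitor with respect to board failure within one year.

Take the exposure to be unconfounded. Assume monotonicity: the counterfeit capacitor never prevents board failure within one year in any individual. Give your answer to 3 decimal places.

PS ≈ 0.254

Let p₁ = 0.305, p₀ = 0.0679.
Under exogeneity and monotonicity, PS = (p₁ − p₀) / (1 − p₀).
PS = (0.305 − 0.0679) / (1 − 0.0679) = 0.2371 / 0.9321 ≈ 0.2544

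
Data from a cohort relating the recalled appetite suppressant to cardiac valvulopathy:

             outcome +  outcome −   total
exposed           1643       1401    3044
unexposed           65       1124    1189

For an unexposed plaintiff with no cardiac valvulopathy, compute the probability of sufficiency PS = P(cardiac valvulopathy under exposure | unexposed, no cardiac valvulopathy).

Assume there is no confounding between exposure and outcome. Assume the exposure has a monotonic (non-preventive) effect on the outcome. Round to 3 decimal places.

PS ≈ 0.513

p₁ = P(outcome | exposed) = 1643/3044 = 0.53975
p₀ = P(outcome | unexposed) = 65/1189 = 0.054668
Under exogeneity and monotonicity, PS = (p₁ − p₀)/(1 − p₀).
PS = (0.53975 − 0.054668) / 0.94533 ≈ 0.5131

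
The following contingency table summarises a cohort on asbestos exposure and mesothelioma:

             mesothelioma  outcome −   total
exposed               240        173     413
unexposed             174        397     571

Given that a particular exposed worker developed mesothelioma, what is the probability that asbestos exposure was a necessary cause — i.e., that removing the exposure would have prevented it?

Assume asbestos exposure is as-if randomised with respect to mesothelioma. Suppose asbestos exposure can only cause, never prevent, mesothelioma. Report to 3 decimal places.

p₁ = P(outcome | exposed) = 240/413 = 0.58111
p₀ = P(outcome | unexposed) = 174/571 = 0.30473
Under exogeneity and monotonicity, PN = (p₁ − p₀)/p₁.
PN = (0.58111 − 0.30473) / 0.58111 ≈ 0.4756

PN ≈ 0.476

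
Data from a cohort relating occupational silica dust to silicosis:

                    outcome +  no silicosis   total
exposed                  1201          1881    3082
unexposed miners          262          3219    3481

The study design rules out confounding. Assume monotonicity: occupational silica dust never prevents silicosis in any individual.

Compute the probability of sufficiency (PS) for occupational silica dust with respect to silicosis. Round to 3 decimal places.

p₁ = P(outcome | exposed) = 1201/3082 = 0.38968
p₀ = P(outcome | unexposed) = 262/3481 = 0.075266
Under exogeneity and monotonicity, PS = (p₁ − p₀) / (1 − p₀).
PS = (0.38968 − 0.075266) / (1 − 0.075266) = 0.31442 / 0.92473 ≈ 0.3400

PS ≈ 0.340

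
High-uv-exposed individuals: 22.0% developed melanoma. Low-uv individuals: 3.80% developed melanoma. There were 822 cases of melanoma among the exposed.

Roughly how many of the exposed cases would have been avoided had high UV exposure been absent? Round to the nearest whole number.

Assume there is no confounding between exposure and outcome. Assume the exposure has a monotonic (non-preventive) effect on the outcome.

p₁ = 0.22, p₀ = 0.038.
PN = (p₁ − p₀)/p₁ = (0.22 − 0.038) / 0.22 ≈ 0.82727.
Attributable cases ≈ PN × (exposed cases) = 0.82727 × 822 ≈ 680.02.

about 680 cases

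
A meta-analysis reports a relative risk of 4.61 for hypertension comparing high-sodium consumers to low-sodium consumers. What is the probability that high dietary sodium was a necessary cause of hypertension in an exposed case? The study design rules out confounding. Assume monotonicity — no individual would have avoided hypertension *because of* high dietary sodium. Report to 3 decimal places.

Under exogeneity and monotonicity, PN = (RR − 1) / RR = 1 − 1/RR.
PN = (4.61 − 1) / 4.61 = 3.61 / 4.61 ≈ 0.7831

PN ≈ 0.783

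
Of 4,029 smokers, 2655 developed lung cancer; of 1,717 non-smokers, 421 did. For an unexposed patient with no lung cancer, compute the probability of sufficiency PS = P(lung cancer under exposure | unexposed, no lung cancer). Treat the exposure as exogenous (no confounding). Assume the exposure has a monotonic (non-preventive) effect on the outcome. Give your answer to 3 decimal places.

PS ≈ 0.548

p₁ = P(outcome | exposed) = 2655/4029 = 0.65897
p₀ = P(outcome | unexposed) = 421/1717 = 0.2452
Under exogeneity and monotonicity, PS = (p₁ − p₀) / (1 − p₀).
PS = (0.65897 − 0.2452) / (1 − 0.2452) = 0.41378 / 0.7548 ≈ 0.5482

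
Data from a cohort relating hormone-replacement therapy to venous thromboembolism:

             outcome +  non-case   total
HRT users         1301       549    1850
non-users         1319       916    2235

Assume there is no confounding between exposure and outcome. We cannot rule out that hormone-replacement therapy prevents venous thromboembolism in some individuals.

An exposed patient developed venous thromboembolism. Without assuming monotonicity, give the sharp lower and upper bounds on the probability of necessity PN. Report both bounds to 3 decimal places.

0.161 ≤ PN ≤ 0.583

p₁ = P(outcome | exposed) = 1301/1850 = 0.70324
p₀ = P(outcome | unexposed) = 1319/2235 = 0.59016
Under exogeneity alone the bounds on PN are max{0,(p₁−p₀)/p₁} ≤ PN ≤ min{1,(1−p₀)/p₁}.
  lower = (p₁ − p₀)/p₁ = 0.11309 / 0.70324 ≈ 0.1608
  upper = min{1, (1 − p₀)/p₁} = 0.40984 / 0.70324 ≈ 0.5828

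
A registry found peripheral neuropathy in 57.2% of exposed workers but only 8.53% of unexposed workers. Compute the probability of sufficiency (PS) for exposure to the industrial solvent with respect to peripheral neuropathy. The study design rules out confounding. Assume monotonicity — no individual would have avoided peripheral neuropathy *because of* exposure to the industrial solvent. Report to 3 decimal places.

PS ≈ 0.532

p₁ = 0.572, p₀ = 0.0853.
Under exogeneity and monotonicity, PS = (p₁ − p₀) / (1 − p₀).
PS = (0.572 − 0.0853) / (1 − 0.0853) = 0.4867 / 0.9147 ≈ 0.5321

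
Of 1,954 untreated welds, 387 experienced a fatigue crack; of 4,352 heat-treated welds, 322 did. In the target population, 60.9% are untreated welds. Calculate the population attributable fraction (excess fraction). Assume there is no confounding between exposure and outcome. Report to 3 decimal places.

PAF ≈ 0.505

p₁ = P(outcome | exposed) = 387/1954 = 0.19806
p₀ = P(outcome | unexposed) = 322/4352 = 0.073989
Overall risk P(Y=1) = π·p₁ + (1−π)·p₀ = 0.609×0.19806 + 0.391×0.073989 = 0.14955.
Under exogeneity, PAF = [P(Y=1) − p₀] / P(Y=1).
PAF = (0.14955 − 0.073989) / 0.14955 ≈ 0.5052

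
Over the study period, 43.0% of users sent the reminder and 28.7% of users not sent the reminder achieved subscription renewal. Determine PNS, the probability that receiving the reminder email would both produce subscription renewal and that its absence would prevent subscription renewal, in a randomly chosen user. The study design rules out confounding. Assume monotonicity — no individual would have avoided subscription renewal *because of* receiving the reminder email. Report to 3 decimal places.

p₁ = 0.43, p₀ = 0.287.
Under exogeneity and monotonicity, PNS = p₁ − p₀.
PNS = 0.43 − 0.287 = 0.143

PNS ≈ 0.143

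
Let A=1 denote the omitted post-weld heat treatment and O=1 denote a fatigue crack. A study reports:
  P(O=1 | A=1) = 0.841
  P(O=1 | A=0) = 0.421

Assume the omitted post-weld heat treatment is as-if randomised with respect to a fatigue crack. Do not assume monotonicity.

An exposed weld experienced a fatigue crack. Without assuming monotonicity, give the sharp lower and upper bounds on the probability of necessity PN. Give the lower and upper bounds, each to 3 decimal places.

0.499 ≤ PN ≤ 0.688

Let p₁ = 0.841, p₀ = 0.421.
Under exogeneity alone the bounds on PN are max{0,(p₁−p₀)/p₁} ≤ PN ≤ min{1,(1−p₀)/p₁}.
  lower = (p₁ − p₀)/p₁ = 0.42 / 0.841 ≈ 0.4994
  upper = min{1, (1 − p₀)/p₁} = 0.579 / 0.841 ≈ 0.6885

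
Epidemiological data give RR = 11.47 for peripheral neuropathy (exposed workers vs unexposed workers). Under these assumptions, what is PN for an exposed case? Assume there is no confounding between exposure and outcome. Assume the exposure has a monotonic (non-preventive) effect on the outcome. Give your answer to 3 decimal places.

Under exogeneity and monotonicity, PN = (RR − 1) / RR = 1 − 1/RR.
PN = (11.47 − 1) / 11.47 = 10.47 / 11.47 ≈ 0.9128

PN ≈ 0.913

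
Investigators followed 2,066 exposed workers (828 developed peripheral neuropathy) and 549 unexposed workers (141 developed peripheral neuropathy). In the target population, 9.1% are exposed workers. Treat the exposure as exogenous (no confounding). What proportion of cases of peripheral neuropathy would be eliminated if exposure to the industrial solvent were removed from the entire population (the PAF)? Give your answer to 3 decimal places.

p₁ = P(outcome | exposed) = 828/2066 = 0.40077
p₀ = P(outcome | unexposed) = 141/549 = 0.25683
Overall risk P(Y=1) = π·p₁ + (1−π)·p₀ = 0.091×0.40077 + 0.909×0.25683 = 0.26993.
Under exogeneity, PAF = [P(Y=1) − p₀] / P(Y=1).
PAF = (0.26993 − 0.25683) / 0.26993 ≈ 0.0485

PAF ≈ 0.049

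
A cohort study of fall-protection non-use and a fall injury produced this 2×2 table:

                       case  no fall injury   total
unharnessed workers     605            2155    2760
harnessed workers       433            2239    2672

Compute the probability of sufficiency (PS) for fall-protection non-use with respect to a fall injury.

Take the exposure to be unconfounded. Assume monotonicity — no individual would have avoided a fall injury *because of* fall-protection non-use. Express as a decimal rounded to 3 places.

PS ≈ 0.068

p₁ = P(outcome | exposed) = 605/2760 = 0.2192
p₀ = P(outcome | unexposed) = 433/2672 = 0.16205
Under exogeneity and monotonicity, PS = (p₁ − p₀)/(1 − p₀).
PS = (0.2192 − 0.16205) / 0.83795 ≈ 0.0682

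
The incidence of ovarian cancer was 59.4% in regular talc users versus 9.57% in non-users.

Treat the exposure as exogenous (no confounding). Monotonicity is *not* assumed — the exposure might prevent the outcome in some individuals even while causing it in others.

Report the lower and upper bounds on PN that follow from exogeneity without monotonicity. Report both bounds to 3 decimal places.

0.839 ≤ PN ≤ 1.000

p₁ = 0.594, p₀ = 0.0957.
Under exogeneity alone the bounds on PN are max{0,(p₁−p₀)/p₁} ≤ PN ≤ min{1,(1−p₀)/p₁}.
  lower = (p₁ − p₀)/p₁ = 0.4983 / 0.594 ≈ 0.8389
  upper = min{1, (1 − p₀)/p₁} = 0.9043 / 0.594 ≈ 1.5224 → capped at 1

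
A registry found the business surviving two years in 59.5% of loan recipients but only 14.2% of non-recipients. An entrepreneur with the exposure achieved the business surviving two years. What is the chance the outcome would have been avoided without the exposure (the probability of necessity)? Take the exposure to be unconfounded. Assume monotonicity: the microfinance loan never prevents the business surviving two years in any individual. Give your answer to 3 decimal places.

p₁ = 0.595, p₀ = 0.142.
Under exogeneity and monotonicity, PN = (p₁ − p₀) / p₁.
PN = (0.595 − 0.142) / 0.595 = 0.453 / 0.595 ≈ 0.7613

PN ≈ 0.761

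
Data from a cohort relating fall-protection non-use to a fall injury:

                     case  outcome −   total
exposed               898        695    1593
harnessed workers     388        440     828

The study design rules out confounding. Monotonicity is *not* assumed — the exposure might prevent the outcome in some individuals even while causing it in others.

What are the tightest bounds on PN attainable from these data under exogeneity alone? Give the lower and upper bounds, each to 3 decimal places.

p₁ = P(outcome | exposed) = 898/1593 = 0.56372
p₀ = P(outcome | unexposed) = 388/828 = 0.4686
Under exogeneity alone the bounds on PN are max{0,(p₁−p₀)/p₁} ≤ PN ≤ min{1,(1−p₀)/p₁}.
  lower = (p₁ − p₀)/p₁ = 0.095117 / 0.56372 ≈ 0.1687
  upper = min{1, (1 − p₀)/p₁} = 0.5314 / 0.56372 ≈ 0.9427

0.169 ≤ PN ≤ 0.943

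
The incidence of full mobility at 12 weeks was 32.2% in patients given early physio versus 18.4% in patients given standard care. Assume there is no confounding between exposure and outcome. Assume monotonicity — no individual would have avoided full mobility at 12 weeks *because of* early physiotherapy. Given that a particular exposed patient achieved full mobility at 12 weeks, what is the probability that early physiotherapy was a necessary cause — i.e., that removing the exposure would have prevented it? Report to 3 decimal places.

p₁ = 0.322, p₀ = 0.184.
Under exogeneity and monotonicity, PN = (p₁ − p₀) / p₁.
PN = (0.322 − 0.184) / 0.322 = 0.138 / 0.322 ≈ 0.4286

PN ≈ 0.429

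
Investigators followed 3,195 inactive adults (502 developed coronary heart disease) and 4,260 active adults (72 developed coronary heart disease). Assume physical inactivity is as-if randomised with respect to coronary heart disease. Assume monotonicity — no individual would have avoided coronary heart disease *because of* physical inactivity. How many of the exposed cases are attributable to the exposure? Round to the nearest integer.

about 448 cases

p₁ = P(outcome | exposed) = 502/3195 = 0.15712
p₀ = P(outcome | unexposed) = 72/4260 = 0.016901
PN = (p₁ − p₀)/p₁ = (0.15712 − 0.016901) / 0.15712 ≈ 0.89243.
Attributable cases ≈ PN × (exposed cases) = 0.89243 × 502 ≈ 448.00.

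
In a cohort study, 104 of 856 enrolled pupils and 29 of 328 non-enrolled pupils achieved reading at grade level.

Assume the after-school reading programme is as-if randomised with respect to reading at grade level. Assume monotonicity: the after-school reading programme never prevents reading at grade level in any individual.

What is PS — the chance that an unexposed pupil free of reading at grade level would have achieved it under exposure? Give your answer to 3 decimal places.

p₁ = P(outcome | exposed) = 104/856 = 0.1215
p₀ = P(outcome | unexposed) = 29/328 = 0.088415
Under exogeneity and monotonicity, PS = (p₁ − p₀) / (1 − p₀).
PS = (0.1215 − 0.088415) / (1 − 0.088415) = 0.033081 / 0.91159 ≈ 0.0363

PS ≈ 0.036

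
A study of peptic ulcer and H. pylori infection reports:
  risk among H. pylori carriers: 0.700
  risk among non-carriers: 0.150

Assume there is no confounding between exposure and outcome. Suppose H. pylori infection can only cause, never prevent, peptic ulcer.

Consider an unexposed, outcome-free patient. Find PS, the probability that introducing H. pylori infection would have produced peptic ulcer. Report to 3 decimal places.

Let p₁ = 0.7, p₀ = 0.15.
Under exogeneity and monotonicity, PS = (p₁ − p₀) / (1 − p₀).
PS = (0.7 − 0.15) / (1 − 0.15) = 0.55 / 0.85 ≈ 0.6471

PS ≈ 0.647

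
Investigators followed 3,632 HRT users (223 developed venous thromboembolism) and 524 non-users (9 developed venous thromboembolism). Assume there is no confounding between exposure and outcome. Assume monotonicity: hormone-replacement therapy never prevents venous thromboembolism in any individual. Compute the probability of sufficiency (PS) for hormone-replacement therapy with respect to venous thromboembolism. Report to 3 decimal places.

PS ≈ 0.045

p₁ = P(outcome | exposed) = 223/3632 = 0.061399
p₀ = P(outcome | unexposed) = 9/524 = 0.017176
Under exogeneity and monotonicity, PS = (p₁ − p₀) / (1 − p₀).
PS = (0.061399 − 0.017176) / (1 − 0.017176) = 0.044223 / 0.98282 ≈ 0.0450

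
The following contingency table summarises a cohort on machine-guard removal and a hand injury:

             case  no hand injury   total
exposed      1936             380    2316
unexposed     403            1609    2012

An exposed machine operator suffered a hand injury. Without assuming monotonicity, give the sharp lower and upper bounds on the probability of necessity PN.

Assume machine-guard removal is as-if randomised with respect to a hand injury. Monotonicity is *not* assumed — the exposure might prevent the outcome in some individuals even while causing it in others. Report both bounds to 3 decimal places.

p₁ = P(outcome | exposed) = 1936/2316 = 0.83592
p₀ = P(outcome | unexposed) = 403/2012 = 0.2003
Under exogeneity alone the bounds on PN are max{0,(p₁−p₀)/p₁} ≤ PN ≤ min{1,(1−p₀)/p₁}.
  lower = (p₁ − p₀)/p₁ = 0.63563 / 0.83592 ≈ 0.7604
  upper = min{1, (1 − p₀)/p₁} = 0.7997 / 0.83592 ≈ 0.9567

0.760 ≤ PN ≤ 0.957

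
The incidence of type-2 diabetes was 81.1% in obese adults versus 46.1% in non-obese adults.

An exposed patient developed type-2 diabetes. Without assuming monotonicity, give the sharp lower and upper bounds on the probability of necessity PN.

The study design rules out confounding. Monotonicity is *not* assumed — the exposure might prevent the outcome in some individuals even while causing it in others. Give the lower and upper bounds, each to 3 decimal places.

p₁ = 0.811, p₀ = 0.461.
Under exogeneity alone the bounds on PN are max{0,(p₁−p₀)/p₁} ≤ PN ≤ min{1,(1−p₀)/p₁}.
  lower = (p₁ − p₀)/p₁ = 0.35 / 0.811 ≈ 0.4316
  upper = min{1, (1 − p₀)/p₁} = 0.539 / 0.811 ≈ 0.6646

0.432 ≤ PN ≤ 0.665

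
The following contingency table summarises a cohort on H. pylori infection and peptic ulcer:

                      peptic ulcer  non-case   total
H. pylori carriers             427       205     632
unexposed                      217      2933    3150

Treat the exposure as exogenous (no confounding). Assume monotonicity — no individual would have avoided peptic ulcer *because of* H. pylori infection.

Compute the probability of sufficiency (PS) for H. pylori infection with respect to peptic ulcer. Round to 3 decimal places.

PS ≈ 0.652

p₁ = P(outcome | exposed) = 427/632 = 0.67563
p₀ = P(outcome | unexposed) = 217/3150 = 0.068889
Under exogeneity and monotonicity, PS = (p₁ − p₀)/(1 − p₀).
PS = (0.67563 − 0.068889) / 0.93111 ≈ 0.6516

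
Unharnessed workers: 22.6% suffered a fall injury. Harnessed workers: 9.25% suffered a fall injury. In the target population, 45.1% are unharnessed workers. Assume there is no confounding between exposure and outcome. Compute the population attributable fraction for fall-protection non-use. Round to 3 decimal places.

PAF ≈ 0.394

p₁ = 0.226, p₀ = 0.0925.
Overall risk P(Y=1) = π·p₁ + (1−π)·p₀ = 0.451×0.226 + 0.549×0.0925 = 0.15271.
Under exogeneity, PAF = [P(Y=1) − p₀] / P(Y=1).
PAF = (0.15271 − 0.0925) / 0.15271 ≈ 0.3943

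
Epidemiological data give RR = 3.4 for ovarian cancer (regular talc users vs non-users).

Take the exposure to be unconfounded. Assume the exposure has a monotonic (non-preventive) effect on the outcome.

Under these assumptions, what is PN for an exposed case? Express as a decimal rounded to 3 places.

PN ≈ 0.706

Under exogeneity and monotonicity, PN = (RR − 1) / RR = 1 − 1/RR.
PN = (3.4 − 1) / 3.4 = 2.4 / 3.4 ≈ 0.7059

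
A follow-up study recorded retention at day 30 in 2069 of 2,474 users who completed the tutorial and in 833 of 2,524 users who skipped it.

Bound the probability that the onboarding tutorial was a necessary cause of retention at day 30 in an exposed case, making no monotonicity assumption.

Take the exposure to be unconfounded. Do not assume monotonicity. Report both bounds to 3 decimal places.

0.605 ≤ PN ≤ 0.801

p₁ = P(outcome | exposed) = 2069/2474 = 0.8363
p₀ = P(outcome | unexposed) = 833/2524 = 0.33003
Under exogeneity alone the bounds on PN are max{0,(p₁−p₀)/p₁} ≤ PN ≤ min{1,(1−p₀)/p₁}.
  lower = (p₁ − p₀)/p₁ = 0.50627 / 0.8363 ≈ 0.6054
  upper = min{1, (1 − p₀)/p₁} = 0.66997 / 0.8363 ≈ 0.8011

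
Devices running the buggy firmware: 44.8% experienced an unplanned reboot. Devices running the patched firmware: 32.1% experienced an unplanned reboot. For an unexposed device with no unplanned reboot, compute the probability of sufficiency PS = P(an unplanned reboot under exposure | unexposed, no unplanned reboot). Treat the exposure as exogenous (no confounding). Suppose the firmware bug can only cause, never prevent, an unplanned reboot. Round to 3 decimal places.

p₁ = 0.448, p₀ = 0.321.
Under exogeneity and monotonicity, PS = (p₁ − p₀) / (1 − p₀).
PS = (0.448 − 0.321) / (1 − 0.321) = 0.127 / 0.679 ≈ 0.1870

PS ≈ 0.187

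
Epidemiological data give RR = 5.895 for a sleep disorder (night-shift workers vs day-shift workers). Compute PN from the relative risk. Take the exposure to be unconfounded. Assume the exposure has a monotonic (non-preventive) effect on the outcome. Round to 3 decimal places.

Under exogeneity and monotonicity, PN = (RR − 1) / RR = 1 − 1/RR.
PN = (5.895 − 1) / 5.895 = 4.895 / 5.895 ≈ 0.8304

PN ≈ 0.830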